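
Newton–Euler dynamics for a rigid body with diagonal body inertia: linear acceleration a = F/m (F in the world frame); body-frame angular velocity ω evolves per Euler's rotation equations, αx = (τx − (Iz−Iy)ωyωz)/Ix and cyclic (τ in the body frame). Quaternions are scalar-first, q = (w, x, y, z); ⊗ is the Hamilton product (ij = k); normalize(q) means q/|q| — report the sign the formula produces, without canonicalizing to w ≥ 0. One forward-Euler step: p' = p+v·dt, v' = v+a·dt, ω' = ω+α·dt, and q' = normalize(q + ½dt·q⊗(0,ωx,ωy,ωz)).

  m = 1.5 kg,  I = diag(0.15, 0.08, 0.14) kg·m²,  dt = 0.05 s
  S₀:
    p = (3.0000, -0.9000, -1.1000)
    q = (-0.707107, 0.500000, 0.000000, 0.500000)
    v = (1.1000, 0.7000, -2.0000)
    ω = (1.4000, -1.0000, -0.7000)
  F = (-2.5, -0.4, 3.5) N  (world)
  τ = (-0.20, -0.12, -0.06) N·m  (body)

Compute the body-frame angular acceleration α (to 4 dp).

gyro term ω×Iω = (0.0420, -0.0098, 0.0980)
α = I⁻¹(τ − ω×Iω) = (-1.6133, -1.3775, -1.1286)

α = (-1.6133, -1.3775, -1.1286)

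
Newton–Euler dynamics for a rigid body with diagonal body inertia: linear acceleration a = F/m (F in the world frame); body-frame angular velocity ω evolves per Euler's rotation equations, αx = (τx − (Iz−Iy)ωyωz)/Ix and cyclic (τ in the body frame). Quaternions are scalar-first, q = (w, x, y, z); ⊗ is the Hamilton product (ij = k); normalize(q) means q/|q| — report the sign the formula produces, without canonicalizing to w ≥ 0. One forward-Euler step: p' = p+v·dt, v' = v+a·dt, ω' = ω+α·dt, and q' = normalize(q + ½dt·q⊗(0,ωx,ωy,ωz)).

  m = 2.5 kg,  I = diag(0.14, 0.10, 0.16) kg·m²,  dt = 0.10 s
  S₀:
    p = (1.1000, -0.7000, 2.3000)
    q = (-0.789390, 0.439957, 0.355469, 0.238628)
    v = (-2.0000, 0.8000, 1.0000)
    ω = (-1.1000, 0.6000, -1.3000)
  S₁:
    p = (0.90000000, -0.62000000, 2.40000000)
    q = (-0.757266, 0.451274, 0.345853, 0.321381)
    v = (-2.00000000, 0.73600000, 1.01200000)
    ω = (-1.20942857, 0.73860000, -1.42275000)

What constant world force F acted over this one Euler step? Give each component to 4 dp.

F = (0.0000, -1.6000, 0.3000)

Δv = v₁−v₀ = (0.00000000, -0.06400000, 0.01200000)
m·(v₁−v₀)/dt = (0.0000, -1.6000, 0.3000)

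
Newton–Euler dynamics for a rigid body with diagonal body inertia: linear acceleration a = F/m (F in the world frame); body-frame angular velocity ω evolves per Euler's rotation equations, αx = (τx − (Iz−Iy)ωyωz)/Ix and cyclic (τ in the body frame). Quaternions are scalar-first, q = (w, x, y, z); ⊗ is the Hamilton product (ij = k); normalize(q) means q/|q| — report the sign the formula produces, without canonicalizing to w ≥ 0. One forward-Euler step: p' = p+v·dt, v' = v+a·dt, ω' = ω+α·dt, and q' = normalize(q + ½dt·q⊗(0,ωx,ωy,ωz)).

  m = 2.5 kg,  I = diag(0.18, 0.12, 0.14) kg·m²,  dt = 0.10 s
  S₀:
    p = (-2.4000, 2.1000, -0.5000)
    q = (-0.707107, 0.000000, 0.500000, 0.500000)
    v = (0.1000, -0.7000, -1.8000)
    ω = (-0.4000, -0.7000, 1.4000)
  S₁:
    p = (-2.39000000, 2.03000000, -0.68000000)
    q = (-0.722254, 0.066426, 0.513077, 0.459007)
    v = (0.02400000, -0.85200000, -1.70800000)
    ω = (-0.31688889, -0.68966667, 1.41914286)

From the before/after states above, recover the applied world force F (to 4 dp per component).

velocity change Δv = (-0.07600000, -0.15200000, 0.09200000)
m·(v₁−v₀)/dt = (-1.9000, -3.8000, 2.3000)

F = (-1.9000, -3.8000, 2.3000)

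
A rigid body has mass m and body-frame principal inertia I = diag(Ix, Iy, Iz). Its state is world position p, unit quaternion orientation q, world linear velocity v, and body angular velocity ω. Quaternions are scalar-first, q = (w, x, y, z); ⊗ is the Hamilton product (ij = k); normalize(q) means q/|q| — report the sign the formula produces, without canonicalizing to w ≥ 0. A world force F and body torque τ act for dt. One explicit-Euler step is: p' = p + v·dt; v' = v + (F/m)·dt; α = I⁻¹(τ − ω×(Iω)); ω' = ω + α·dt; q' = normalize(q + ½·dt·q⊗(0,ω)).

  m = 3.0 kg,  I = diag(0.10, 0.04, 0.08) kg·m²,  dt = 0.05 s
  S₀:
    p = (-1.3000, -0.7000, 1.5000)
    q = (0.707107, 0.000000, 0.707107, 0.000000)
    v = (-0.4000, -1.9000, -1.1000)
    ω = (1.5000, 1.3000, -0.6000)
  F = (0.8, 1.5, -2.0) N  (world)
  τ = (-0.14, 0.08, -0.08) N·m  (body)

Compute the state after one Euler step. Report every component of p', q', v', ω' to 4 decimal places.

p' = (-1.3200, -0.7950, 1.4450)
q' = (0.6832, 0.0159, 0.7291, -0.0371)
v' = (-0.3867, -1.8750, -1.1333)
ω' = (1.4456, 1.4225, -0.5769)

angular accel α = (-1.0880, 2.4500, 0.4625)
new body rate ω' = (1.4456, 1.4225, -0.5769)
q⊗(0,ω) = (-0.9192391, 0.6363963, 0.9192391, -1.4849247)
updated quaternion q' = (0.6832, 0.0159, 0.7291, -0.0371)
a = F/m = (0.2667, 0.5000, -0.6667)
p + v·dt = (-1.3200, -0.7950, 1.4450)
v' = v + a·dt = (-0.3867, -1.8750, -1.1333)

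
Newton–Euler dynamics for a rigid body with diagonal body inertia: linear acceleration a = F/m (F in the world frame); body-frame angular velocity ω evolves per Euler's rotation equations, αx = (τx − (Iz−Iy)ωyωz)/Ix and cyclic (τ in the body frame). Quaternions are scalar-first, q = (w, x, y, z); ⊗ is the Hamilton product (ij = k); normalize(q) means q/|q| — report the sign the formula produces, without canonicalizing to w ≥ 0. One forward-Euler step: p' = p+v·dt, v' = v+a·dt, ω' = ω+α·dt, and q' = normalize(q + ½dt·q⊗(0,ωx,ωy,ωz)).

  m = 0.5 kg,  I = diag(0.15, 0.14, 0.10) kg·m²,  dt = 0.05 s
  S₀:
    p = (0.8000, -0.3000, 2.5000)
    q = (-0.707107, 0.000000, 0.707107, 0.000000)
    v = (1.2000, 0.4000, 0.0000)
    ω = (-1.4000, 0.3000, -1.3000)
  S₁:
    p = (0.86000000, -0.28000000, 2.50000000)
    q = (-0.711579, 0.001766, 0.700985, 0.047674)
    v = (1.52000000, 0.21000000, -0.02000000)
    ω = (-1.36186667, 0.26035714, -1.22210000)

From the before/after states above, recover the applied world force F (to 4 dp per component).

velocity change Δv = (0.32000000, -0.19000000, -0.02000000)
m·(v₁−v₀)/dt = (3.2000, -1.9000, -0.2000)

F = (3.2000, -1.9000, -0.2000)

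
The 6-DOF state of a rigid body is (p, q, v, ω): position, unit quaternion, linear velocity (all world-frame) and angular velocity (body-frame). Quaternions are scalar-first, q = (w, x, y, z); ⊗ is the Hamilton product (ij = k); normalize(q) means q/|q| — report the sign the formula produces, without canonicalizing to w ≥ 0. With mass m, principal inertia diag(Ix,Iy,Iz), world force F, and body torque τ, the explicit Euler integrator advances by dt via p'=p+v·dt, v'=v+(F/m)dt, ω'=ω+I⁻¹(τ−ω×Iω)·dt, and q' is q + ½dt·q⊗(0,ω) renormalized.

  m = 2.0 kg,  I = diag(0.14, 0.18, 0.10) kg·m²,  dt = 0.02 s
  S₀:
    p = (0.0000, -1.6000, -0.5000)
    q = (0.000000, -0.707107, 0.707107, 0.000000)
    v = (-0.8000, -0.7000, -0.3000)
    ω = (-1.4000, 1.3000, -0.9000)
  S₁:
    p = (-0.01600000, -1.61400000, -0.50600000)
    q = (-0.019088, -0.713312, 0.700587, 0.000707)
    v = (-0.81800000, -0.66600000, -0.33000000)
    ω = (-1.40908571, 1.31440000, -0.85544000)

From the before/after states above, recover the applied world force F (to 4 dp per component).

F = (-1.8000, 3.4000, -3.0000)

velocity change Δv = (-0.01800000, 0.03400000, -0.03000000)
F = m·Δv/dt = (-1.8000, 3.4000, -3.0000)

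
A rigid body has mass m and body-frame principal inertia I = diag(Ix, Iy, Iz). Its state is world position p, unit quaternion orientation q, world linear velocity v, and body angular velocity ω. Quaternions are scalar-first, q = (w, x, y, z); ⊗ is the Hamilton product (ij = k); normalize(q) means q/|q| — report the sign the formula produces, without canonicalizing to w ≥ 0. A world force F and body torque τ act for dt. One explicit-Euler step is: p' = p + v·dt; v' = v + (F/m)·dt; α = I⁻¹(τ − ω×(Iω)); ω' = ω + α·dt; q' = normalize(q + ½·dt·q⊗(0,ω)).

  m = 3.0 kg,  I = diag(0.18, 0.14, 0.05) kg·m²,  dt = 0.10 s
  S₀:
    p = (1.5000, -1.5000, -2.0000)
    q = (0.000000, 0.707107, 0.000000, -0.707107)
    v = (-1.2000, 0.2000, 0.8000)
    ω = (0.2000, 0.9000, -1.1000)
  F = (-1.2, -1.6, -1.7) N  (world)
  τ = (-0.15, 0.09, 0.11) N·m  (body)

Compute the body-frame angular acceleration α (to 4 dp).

precession coupling ω×(Iω) = (0.0891, -0.0286, -0.0072)
α = I⁻¹(τ − ω×Iω) = (-1.3283, 0.8471, 2.3440)

α = (-1.3283, 0.8471, 2.3440)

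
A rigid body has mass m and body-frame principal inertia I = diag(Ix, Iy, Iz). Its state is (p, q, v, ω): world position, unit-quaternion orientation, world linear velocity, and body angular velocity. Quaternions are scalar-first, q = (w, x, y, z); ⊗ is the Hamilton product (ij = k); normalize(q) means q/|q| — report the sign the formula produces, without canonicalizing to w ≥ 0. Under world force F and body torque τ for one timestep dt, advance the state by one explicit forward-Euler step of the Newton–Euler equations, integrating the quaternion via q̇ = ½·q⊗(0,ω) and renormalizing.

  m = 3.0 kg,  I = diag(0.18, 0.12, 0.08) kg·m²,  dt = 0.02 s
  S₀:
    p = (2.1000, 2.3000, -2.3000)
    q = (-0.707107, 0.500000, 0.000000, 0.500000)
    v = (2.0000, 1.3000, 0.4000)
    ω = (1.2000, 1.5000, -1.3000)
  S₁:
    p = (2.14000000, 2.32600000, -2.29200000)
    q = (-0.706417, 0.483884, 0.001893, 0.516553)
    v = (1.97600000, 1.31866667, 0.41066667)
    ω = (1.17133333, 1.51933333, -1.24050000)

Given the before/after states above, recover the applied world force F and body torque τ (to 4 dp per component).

F = (-3.6000, 2.8000, 1.6000)
τ = (-0.1800, -0.0400, 0.1300)

Δv = v₁−v₀ = (-0.02400000, 0.01866667, 0.01066667)
applied force F = (-3.6000, 2.8000, 1.6000)
rate change Δω = (-0.02866667, 0.01933333, 0.05950000)
applied torque τ = (-0.1800, -0.0400, 0.1300)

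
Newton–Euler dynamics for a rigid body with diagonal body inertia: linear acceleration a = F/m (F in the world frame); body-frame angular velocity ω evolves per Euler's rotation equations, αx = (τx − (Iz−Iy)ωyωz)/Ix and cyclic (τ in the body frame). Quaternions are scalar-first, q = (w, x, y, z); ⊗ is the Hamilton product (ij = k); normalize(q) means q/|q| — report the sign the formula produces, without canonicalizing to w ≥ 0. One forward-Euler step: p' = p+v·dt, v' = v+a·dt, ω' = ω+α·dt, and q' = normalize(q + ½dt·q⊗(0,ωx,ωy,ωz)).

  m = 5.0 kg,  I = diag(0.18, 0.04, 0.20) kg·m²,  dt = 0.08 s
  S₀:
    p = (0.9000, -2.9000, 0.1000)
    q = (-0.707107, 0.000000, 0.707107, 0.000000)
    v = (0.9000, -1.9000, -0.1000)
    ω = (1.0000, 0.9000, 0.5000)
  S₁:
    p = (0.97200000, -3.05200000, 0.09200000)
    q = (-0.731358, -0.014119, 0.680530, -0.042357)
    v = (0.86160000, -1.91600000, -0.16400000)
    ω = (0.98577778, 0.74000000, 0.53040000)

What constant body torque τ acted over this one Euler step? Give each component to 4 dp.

ω₁ − ω₀ = (-0.01422222, -0.16000000, 0.03040000)
precession coupling = (0.0720, -0.0100, -0.1260)
τ = I·(Δω/dt) + ω₀×(Iω₀) = (0.0400, -0.0900, -0.0500)

τ = (0.0400, -0.0900, -0.0500)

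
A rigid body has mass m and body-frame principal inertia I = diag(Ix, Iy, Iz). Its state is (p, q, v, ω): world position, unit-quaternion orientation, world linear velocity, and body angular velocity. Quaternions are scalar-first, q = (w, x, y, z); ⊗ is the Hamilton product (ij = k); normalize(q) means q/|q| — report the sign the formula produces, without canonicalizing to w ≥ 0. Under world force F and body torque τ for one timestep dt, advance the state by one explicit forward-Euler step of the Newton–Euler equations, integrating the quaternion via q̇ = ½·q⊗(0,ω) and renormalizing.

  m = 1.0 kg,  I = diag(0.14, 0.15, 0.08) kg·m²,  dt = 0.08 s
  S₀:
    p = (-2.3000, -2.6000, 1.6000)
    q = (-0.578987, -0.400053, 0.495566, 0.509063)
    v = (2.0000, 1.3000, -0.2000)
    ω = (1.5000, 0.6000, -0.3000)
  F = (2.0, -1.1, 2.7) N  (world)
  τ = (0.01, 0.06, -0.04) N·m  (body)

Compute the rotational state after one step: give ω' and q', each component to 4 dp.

angular accel α = (-0.0186, 0.5800, -0.6125)
new body rate ω' = (1.4985, 0.6464, -0.3490)
2q̇ = q⊗(0,ω) = (0.4554588, -1.3225881, 0.2961864, -0.8096847)
q' = normalize(q + ½dt·q⊗(0,ω)) = (-0.5596, -0.4520, 0.5063, 0.4756)

ω' = (1.4985, 0.6464, -0.3490)
q' = (-0.5596, -0.4520, 0.5063, 0.4756)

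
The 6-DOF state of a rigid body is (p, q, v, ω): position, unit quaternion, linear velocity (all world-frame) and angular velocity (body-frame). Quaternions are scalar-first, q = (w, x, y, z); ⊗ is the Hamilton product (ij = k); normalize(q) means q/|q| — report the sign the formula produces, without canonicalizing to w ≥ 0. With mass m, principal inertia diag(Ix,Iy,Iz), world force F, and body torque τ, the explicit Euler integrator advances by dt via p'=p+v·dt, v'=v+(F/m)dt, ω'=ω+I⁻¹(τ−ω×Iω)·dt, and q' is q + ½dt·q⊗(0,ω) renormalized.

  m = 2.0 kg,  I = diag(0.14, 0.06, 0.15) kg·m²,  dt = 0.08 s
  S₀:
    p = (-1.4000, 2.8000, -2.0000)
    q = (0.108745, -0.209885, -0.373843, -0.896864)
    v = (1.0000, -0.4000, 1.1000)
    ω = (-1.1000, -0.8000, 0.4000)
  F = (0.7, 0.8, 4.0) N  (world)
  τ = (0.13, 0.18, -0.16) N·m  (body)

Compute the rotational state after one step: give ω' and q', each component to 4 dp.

ω' = (-1.0093, -0.5659, 0.3522)
q' = (0.1017, -0.2490, -0.3340, -0.9034)

precession coupling ω×(Iω) = (-0.0288, 0.0044, -0.0704)
angular accel α = (1.1343, 2.9267, -0.5973)
ω + α·dt = (-1.0093, -0.5659, 0.3522)
2q̇ = q⊗(0,ω) = (-0.1712023, -0.9866479, 0.9835084, -0.1998213)
q + ½dt·q⊗(0,ω), renormalized = (0.1017, -0.2490, -0.3340, -0.9034)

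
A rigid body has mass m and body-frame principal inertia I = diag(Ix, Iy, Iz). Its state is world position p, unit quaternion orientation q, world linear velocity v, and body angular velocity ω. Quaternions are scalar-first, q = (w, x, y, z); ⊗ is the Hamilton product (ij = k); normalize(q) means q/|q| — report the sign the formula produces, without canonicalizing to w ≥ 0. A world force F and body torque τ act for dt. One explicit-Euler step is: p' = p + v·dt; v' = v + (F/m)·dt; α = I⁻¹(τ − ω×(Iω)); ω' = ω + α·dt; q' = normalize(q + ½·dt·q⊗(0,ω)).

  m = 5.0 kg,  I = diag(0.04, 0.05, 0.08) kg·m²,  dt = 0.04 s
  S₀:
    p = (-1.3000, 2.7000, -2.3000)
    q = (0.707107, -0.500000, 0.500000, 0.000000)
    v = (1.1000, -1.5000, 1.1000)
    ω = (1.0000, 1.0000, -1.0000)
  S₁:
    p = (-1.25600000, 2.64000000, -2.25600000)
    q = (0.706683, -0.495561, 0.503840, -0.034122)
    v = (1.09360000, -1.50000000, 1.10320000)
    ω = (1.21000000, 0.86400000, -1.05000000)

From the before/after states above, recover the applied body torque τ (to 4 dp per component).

ω₁ − ω₀ = (0.21000000, -0.13600000, -0.05000000)
precession coupling = (-0.0300, 0.0400, 0.0100)
τ = I·(Δω/dt) + ω₀×(Iω₀) = (0.1800, -0.1300, -0.0900)

τ = (0.1800, -0.1300, -0.0900)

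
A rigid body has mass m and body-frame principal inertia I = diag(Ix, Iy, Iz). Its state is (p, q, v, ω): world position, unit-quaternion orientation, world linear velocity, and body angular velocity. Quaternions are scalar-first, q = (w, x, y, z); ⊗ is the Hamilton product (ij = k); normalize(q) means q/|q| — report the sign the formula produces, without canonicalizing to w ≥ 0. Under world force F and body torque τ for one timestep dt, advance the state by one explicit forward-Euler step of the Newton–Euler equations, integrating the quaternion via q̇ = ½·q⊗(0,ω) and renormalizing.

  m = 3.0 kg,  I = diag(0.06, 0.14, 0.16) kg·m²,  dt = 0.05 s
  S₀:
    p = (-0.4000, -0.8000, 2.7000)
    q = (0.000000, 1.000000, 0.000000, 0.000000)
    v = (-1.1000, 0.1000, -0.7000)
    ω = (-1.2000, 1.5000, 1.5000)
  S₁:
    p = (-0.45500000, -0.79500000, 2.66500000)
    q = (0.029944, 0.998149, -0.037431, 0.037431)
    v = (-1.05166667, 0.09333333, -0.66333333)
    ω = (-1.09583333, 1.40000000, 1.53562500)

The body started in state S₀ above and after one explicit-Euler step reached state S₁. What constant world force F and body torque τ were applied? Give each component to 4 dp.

Δω = ω₁−ω₀ = (0.10416667, -0.10000000, 0.03562500)
applied torque τ = (0.1700, -0.1000, -0.0300)
v₁ − v₀ = (0.04833333, -0.00666667, 0.03666667)
m·(v₁−v₀)/dt = (2.9000, -0.4000, 2.2000)

F = (2.9000, -0.4000, 2.2000)
τ = (0.1700, -0.1000, -0.0300)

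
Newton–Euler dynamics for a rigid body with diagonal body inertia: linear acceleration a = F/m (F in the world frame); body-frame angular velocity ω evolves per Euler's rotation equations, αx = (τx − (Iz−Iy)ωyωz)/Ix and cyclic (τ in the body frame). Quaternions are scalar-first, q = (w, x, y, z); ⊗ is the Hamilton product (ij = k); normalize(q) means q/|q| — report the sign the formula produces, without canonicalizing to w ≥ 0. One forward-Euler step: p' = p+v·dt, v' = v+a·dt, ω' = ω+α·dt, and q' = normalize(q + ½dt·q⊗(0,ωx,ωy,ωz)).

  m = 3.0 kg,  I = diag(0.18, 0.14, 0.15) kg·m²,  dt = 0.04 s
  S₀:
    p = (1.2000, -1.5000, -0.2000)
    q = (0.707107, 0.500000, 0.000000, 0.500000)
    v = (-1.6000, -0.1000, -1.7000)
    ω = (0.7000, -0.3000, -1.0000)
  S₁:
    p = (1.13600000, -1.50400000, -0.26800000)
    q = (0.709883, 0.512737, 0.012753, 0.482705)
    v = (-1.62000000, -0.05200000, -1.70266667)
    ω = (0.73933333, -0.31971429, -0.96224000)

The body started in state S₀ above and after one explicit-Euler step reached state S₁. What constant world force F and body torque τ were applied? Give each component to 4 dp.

velocity change Δv = (-0.02000000, 0.04800000, -0.00266667)
applied force F = (-1.5000, 3.6000, -0.2000)
Δω = ω₁−ω₀ = (0.03933333, -0.01971429, 0.03776000)
ω₀×(Iω₀) = (0.0030, -0.0210, 0.0084)
τ = I·(Δω/dt) + ω₀×(Iω₀) = (0.1800, -0.0900, 0.1500)

F = (-1.5000, 3.6000, -0.2000)
τ = (0.1800, -0.0900, 0.1500)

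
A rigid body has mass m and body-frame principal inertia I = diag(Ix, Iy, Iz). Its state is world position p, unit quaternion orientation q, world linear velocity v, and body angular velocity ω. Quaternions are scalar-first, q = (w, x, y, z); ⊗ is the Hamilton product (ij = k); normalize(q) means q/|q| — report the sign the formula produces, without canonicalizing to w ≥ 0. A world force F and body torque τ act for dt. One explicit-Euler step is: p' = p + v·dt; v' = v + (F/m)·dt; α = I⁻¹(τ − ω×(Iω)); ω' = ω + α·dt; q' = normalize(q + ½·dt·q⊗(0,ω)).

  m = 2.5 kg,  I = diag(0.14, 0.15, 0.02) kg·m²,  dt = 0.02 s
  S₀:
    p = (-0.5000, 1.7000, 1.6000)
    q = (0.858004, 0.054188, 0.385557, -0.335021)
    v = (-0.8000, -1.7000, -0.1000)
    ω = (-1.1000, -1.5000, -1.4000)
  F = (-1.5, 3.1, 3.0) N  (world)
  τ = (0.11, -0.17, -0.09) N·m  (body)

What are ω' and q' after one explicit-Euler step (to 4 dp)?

angular accel α = (2.7357, -2.3653, -5.3250)
new body rate ω' = (-1.0453, -1.5473, -1.5065)
Hamilton product q⊗(0,ω) = (0.1689129, -1.9861157, -0.8426197, -0.8583749)
q' = normalize(q + ½dt·q⊗(0,ω)) = (0.8595, 0.0343, 0.3770, -0.3435)

ω' = (-1.0453, -1.5473, -1.5065)
q' = (0.8595, 0.0343, 0.3770, -0.3435)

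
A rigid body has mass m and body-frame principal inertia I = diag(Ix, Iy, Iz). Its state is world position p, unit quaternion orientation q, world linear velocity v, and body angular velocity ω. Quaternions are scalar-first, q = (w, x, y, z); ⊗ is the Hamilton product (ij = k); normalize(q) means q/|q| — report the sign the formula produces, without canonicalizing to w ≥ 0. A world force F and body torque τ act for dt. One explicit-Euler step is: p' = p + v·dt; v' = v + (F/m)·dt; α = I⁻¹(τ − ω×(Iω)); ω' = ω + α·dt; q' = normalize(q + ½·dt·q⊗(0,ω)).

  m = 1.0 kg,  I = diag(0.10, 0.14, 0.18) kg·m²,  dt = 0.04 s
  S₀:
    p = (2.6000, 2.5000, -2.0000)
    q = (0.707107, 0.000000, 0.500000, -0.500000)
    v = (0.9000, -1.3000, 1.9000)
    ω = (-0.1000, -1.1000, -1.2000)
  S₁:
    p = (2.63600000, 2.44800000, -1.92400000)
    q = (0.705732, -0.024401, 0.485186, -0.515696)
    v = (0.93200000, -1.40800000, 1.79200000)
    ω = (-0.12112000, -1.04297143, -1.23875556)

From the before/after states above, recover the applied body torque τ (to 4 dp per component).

τ = (0.0000, 0.1900, -0.1700)

rate change Δω = (-0.02112000, 0.05702857, -0.03875556)
applied torque τ = (0.0000, 0.1900, -0.1700)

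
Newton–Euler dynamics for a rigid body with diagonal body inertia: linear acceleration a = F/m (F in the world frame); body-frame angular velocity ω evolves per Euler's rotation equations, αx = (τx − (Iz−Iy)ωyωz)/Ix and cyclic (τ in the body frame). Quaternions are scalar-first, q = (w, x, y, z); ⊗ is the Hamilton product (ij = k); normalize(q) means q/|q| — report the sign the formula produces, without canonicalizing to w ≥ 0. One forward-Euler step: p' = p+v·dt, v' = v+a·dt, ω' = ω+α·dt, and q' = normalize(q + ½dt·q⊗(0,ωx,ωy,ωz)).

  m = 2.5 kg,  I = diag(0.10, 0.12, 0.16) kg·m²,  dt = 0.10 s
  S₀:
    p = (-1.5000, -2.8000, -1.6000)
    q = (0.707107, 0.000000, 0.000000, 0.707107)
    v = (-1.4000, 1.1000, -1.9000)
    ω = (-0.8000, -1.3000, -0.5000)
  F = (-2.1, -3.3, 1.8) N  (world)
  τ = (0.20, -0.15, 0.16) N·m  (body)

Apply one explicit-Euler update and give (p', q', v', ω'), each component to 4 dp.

p' = (-1.6400, -2.6900, -1.7900)
q' = (0.7225, 0.0176, -0.0740, 0.6872)
v' = (-1.4840, 0.9680, -1.8280)
ω' = (-0.6260, -1.4050, -0.4130)

new position p' = (-1.6400, -2.6900, -1.7900)
v + (F/m)dt = (-1.4840, 0.9680, -1.8280)
ω×(Iω) gyroscopic = (0.0260, -0.0240, 0.0208)
(τ − ω×Iω)/I = (1.7400, -1.0500, 0.8700)
ω + α·dt = (-0.6260, -1.4050, -0.4130)
q⊗(0,ω) = (0.3535535, 0.3535535, -1.4849247, -0.3535535)
updated quaternion q' = (0.7225, 0.0176, -0.0740, 0.6872)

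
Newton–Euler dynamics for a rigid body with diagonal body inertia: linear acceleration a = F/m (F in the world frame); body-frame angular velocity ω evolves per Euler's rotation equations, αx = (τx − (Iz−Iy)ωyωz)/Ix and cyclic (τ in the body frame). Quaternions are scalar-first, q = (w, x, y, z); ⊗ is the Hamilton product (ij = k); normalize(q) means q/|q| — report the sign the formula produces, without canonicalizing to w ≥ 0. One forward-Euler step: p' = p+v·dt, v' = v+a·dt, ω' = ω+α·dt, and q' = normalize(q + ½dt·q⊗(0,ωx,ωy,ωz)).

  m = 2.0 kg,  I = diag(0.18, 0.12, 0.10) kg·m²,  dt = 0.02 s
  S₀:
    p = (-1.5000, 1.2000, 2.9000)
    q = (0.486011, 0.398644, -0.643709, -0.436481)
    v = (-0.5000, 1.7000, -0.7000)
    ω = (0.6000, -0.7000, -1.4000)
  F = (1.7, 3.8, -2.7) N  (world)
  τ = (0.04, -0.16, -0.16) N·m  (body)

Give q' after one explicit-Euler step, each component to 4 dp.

2q̇ = q⊗(0,ω) = (-1.3008561, 0.8872625, -0.0439947, -0.5732408)
q + ½dt·q⊗(0,ω), renormalized = (0.4729, 0.4075, -0.6441, -0.4422)

q' = (0.4729, 0.4075, -0.6441, -0.4422)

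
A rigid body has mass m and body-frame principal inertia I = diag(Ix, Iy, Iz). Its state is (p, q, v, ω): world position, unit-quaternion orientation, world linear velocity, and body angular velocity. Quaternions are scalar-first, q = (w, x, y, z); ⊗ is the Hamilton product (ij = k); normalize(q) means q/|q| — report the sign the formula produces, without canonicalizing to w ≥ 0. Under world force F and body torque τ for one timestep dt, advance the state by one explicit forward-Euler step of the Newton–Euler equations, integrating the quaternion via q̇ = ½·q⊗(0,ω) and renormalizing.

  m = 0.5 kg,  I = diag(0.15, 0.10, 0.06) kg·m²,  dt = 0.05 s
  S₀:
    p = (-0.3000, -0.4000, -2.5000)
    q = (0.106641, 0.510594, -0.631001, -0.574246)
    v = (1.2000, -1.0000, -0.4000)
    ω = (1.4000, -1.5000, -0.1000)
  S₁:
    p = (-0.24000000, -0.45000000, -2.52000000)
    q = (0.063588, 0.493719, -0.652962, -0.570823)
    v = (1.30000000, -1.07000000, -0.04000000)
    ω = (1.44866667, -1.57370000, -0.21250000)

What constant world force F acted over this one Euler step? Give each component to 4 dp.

F = (1.0000, -0.7000, 3.6000)

velocity change Δv = (0.10000000, -0.07000000, 0.36000000)
m·(v₁−v₀)/dt = (1.0000, -0.7000, 3.6000)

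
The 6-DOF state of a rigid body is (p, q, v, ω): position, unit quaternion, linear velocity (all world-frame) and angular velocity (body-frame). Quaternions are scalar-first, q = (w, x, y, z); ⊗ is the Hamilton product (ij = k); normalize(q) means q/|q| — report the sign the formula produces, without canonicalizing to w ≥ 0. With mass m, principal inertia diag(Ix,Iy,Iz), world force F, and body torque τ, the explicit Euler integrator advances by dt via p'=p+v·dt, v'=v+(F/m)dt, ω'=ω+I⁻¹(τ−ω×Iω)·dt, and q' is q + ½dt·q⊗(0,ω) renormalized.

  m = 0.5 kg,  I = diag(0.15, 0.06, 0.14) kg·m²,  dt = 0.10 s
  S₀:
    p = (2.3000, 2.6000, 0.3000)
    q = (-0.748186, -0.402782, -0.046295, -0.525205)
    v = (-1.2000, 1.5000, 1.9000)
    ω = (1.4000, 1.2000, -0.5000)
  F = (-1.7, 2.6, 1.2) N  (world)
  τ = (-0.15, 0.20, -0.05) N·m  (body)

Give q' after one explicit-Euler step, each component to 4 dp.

q' = (-0.7270, -0.4206, -0.1374, -0.5250)

Hamilton product q⊗(0,ω) = (0.3568463, -0.3940669, -1.8345012, -0.0444324)
q' = normalize(q + ½dt·q⊗(0,ω)) = (-0.7270, -0.4206, -0.1374, -0.5250)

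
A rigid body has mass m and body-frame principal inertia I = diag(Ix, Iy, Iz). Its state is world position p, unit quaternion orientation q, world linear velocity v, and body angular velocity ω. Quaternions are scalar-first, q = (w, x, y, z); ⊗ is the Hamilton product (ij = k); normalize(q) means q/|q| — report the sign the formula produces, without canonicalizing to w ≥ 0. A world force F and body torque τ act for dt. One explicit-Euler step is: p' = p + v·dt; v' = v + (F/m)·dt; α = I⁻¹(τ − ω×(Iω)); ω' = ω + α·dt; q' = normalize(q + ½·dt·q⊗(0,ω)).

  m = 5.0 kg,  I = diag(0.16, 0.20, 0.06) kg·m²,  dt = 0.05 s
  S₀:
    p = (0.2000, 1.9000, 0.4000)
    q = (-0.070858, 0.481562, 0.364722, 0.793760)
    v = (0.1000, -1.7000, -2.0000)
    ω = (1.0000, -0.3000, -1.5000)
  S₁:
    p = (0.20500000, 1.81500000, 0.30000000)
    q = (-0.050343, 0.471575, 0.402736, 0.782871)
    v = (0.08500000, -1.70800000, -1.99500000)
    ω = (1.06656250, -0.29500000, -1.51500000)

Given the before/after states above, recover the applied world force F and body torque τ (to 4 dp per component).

F = (-1.5000, -0.8000, 0.5000)
τ = (0.1500, -0.1300, -0.0300)

Δω = ω₁−ω₀ = (0.06656250, 0.00500000, -0.01500000)
precession coupling = (-0.0630, -0.1500, -0.0120)
τ = I·(Δω/dt) + ω₀×(Iω₀) = (0.1500, -0.1300, -0.0300)
Δv = v₁−v₀ = (-0.01500000, -0.00800000, 0.00500000)
applied force F = (-1.5000, -0.8000, 0.5000)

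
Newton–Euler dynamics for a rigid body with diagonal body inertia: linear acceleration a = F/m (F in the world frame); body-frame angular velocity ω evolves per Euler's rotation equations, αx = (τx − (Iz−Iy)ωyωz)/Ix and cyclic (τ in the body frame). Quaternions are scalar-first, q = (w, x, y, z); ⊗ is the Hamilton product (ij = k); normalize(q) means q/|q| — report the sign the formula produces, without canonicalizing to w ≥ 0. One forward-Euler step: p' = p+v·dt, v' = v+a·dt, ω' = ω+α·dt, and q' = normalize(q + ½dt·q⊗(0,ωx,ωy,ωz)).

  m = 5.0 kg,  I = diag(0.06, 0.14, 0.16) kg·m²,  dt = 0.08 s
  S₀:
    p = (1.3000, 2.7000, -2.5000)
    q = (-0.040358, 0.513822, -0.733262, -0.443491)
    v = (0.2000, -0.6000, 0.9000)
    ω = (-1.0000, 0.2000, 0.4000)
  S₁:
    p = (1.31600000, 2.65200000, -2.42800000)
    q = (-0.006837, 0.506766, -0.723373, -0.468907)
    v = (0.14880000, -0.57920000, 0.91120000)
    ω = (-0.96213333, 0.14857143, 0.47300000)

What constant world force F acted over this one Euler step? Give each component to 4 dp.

v₁ − v₀ = (-0.05120000, 0.02080000, 0.01120000)
F = m·Δv/dt = (-3.2000, 1.3000, 0.7000)

F = (-3.2000, 1.3000, 0.7000)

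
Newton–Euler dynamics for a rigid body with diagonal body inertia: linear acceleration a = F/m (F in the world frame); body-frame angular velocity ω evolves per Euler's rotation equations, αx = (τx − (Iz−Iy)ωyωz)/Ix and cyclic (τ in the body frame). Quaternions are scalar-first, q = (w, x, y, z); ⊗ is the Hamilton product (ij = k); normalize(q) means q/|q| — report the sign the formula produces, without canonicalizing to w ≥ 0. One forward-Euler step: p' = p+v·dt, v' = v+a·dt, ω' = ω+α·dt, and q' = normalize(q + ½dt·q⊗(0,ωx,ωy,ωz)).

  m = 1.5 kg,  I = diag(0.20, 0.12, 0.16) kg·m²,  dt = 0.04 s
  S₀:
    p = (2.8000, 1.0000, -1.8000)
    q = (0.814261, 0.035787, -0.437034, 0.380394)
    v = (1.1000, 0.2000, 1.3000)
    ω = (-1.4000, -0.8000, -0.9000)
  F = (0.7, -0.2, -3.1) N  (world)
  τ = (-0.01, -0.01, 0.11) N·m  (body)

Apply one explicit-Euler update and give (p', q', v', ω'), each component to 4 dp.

p' = (2.8440, 1.0080, -1.7480)
q' = (0.8146, 0.0269, -0.4598, 0.3527)
v' = (1.1187, 0.1947, 1.2173)
ω' = (-1.4078, -0.8201, -0.8501)

(τ − ω×Iω)/I = (-0.1940, -0.5033, 1.2475)
ω' = ω + α·dt = (-1.4078, -0.8201, -0.8501)
2q̇ = q⊗(0,ω) = (0.0428292, -0.4423196, -1.1517521, -1.3733121)
q' = normalize(q + ½dt·q⊗(0,ω)) = (0.8146, 0.0269, -0.4598, 0.3527)
new position p' = (2.8440, 1.0080, -1.7480)
new velocity v' = (1.1187, 0.1947, 1.2173)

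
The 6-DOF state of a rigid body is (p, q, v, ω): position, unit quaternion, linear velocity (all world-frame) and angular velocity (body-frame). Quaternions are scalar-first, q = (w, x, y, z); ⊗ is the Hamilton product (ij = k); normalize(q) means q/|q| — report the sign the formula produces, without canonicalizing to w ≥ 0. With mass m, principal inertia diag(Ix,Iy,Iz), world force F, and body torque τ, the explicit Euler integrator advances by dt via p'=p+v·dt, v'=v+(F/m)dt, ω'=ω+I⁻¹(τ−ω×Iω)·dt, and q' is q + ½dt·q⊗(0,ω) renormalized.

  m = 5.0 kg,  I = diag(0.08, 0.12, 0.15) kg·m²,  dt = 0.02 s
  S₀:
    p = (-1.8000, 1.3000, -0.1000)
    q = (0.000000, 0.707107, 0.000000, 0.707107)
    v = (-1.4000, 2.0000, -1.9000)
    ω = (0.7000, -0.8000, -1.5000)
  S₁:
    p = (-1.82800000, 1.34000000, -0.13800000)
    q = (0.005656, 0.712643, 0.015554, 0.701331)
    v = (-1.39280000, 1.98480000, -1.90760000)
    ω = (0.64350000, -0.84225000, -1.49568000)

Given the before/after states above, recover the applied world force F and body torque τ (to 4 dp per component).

F = (1.8000, -3.8000, -1.9000)
τ = (-0.1900, -0.1800, 0.0100)

velocity change Δv = (0.00720000, -0.01520000, -0.00760000)
F = m·Δv/dt = (1.8000, -3.8000, -1.9000)
ω₁ − ω₀ = (-0.05650000, -0.04225000, 0.00432000)
ω₀×(Iω₀) = (0.0360, 0.0735, -0.0224)
applied torque τ = (-0.1900, -0.1800, 0.0100)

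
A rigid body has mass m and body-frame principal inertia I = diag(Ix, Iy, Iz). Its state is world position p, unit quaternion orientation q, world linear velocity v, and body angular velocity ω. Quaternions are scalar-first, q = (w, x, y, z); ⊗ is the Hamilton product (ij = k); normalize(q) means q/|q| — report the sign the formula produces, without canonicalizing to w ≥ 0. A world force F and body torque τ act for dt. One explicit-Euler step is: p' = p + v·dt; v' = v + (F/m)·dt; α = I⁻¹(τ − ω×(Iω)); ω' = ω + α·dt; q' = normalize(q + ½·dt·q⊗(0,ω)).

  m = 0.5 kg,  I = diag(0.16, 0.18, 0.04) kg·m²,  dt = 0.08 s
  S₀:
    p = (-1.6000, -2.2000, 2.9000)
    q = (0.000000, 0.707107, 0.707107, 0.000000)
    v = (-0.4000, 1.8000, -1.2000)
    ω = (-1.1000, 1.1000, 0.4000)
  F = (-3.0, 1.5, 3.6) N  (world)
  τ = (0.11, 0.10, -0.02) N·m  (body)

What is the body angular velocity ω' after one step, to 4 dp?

ω' = (-1.0142, 1.1679, 0.4084)

angular accel α = (1.0725, 0.8489, 0.1050)
new body rate ω' = (-1.0142, 1.1679, 0.4084)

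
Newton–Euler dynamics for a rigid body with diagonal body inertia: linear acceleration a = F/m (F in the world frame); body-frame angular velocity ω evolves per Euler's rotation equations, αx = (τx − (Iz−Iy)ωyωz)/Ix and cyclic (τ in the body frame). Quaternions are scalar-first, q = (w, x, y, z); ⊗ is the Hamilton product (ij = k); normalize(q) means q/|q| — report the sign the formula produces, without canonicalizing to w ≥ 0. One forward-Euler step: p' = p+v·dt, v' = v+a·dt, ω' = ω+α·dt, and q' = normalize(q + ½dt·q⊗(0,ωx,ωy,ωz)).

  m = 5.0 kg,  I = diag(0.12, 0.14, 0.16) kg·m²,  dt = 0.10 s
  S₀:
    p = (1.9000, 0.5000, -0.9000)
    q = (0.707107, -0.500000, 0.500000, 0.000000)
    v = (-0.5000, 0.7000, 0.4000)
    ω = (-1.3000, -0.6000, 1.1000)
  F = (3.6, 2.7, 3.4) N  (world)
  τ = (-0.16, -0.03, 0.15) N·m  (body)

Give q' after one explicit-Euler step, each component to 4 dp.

q⊗(0,ω) = (-0.3500000, -0.3692391, 0.1257358, 1.7278177)
q + ½dt·q⊗(0,ω), renormalized = (0.6868, -0.5164, 0.5042, 0.0860)

q' = (0.6868, -0.5164, 0.5042, 0.0860)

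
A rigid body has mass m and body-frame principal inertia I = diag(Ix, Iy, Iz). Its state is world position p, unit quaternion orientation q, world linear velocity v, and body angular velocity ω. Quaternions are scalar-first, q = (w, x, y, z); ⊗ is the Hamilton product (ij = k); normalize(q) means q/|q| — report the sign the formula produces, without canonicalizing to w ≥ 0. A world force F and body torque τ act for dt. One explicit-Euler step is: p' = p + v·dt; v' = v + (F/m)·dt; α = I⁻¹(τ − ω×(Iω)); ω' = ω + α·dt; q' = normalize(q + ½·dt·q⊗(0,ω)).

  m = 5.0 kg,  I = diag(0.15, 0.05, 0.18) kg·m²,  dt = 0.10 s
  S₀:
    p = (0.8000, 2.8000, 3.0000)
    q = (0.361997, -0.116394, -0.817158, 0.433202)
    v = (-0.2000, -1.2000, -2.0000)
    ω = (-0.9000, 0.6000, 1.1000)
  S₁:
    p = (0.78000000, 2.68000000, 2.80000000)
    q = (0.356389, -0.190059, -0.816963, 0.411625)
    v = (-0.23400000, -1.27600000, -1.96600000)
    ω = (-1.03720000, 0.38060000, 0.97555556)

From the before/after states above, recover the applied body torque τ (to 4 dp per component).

τ = (-0.1200, -0.0800, -0.1700)

rate change Δω = (-0.13720000, -0.21940000, -0.12444444)
applied torque τ = (-0.1200, -0.0800, -0.1700)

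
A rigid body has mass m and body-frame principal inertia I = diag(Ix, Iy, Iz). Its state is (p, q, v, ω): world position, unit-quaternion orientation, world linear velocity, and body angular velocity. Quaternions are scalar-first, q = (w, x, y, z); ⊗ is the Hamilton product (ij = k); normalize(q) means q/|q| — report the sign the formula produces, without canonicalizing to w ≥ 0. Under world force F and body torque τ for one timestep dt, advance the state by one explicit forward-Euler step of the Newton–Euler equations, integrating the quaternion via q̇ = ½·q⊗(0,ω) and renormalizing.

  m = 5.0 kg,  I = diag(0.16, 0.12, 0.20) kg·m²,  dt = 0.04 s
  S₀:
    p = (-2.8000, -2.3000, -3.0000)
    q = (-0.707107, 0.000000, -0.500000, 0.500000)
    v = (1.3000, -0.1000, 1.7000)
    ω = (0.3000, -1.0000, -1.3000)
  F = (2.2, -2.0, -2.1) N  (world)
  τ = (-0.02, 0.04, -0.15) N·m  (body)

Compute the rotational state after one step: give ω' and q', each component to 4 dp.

gyro term ω×Iω = (0.1040, 0.0156, 0.0120)
angular accel α = (-0.7750, 0.2033, -0.8100)
ω + α·dt = (0.2690, -0.9919, -1.3324)
2q̇ = q⊗(0,ω) = (0.1500000, 0.9378679, 0.8571070, 1.0692391)
q' = normalize(q + ½dt·q⊗(0,ω)) = (-0.7037, 0.0187, -0.4826, 0.5211)

ω' = (0.2690, -0.9919, -1.3324)
q' = (-0.7037, 0.0187, -0.4826, 0.5211)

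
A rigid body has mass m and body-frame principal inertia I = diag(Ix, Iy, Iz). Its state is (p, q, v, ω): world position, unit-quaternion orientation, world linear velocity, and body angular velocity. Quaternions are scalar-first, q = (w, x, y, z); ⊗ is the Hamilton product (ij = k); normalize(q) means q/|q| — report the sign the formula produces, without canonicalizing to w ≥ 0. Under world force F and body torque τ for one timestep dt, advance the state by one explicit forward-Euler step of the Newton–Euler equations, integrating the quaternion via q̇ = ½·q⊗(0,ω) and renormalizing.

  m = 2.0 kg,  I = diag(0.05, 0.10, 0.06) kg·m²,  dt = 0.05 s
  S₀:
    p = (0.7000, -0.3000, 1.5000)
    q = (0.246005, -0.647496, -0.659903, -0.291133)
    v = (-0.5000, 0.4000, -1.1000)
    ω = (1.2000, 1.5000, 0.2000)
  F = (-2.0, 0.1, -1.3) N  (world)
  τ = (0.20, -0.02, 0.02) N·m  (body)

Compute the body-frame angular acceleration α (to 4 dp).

gyro term ω×Iω = (-0.0120, -0.0024, 0.0900)
(τ − ω×Iω)/I = (4.2400, -0.1760, -1.1667)

α = (4.2400, -0.1760, -1.1667)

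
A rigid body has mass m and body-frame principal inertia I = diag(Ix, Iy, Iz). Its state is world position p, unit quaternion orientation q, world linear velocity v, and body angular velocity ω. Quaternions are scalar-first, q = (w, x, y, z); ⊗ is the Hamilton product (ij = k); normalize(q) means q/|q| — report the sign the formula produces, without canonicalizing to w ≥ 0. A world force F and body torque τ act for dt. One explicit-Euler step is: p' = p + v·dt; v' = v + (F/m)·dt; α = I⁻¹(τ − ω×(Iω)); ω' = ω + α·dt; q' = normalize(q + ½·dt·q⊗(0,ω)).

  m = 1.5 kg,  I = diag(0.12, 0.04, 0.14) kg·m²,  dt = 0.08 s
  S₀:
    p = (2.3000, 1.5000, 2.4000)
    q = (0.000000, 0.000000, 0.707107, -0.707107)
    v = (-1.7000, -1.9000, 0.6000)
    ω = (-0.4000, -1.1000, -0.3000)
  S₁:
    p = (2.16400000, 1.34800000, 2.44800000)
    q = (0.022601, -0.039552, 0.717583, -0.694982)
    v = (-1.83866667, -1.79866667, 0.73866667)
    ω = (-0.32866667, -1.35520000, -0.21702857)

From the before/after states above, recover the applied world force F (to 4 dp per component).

velocity change Δv = (-0.13866667, 0.10133333, 0.13866667)
F = m·Δv/dt = (-2.6000, 1.9000, 2.6000)

F = (-2.6000, 1.9000, 2.6000)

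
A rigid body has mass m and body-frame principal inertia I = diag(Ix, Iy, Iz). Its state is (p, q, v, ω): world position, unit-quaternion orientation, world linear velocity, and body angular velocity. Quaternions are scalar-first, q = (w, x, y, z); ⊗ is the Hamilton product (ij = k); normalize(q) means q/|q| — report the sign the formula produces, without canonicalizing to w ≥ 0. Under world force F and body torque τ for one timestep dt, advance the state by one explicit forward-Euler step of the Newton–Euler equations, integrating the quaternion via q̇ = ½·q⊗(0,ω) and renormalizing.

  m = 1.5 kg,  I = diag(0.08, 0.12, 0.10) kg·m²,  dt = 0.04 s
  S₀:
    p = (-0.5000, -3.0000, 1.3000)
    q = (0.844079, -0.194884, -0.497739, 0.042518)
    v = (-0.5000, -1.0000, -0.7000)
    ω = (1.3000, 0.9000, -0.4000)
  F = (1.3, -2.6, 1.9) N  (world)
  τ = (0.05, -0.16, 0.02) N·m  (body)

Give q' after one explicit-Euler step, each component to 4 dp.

q' = (0.8580, -0.1696, -0.4827, 0.0452)

2q̇ = q⊗(0,ω) = (0.7183215, 1.2581321, 0.7369909, 0.1340335)
updated quaternion q' = (0.8580, -0.1696, -0.4827, 0.0452)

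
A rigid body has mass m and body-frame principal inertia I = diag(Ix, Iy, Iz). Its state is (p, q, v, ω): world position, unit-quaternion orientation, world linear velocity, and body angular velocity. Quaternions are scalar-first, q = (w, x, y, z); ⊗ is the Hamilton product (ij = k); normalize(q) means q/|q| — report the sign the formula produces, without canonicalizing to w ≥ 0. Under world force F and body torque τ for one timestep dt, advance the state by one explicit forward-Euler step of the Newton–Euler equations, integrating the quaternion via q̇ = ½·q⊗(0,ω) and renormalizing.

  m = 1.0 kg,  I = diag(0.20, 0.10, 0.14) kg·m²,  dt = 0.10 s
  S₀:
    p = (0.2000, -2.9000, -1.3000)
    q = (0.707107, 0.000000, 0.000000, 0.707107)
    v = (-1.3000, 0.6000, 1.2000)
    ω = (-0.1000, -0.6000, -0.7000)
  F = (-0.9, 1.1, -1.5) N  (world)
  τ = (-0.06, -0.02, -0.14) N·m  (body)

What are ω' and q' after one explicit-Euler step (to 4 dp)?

ω×(Iω) gyroscopic = (0.0168, 0.0042, -0.0060)
α = I⁻¹(τ − ω×Iω) = (-0.3840, -0.2420, -0.9571)
ω' = ω + α·dt = (-0.1384, -0.6242, -0.7957)
q⊗(0,ω) = (0.4949749, 0.3535535, -0.4949749, -0.4949749)
q' = normalize(q + ½dt·q⊗(0,ω)) = (0.7311, 0.0177, -0.0247, 0.6816)

ω' = (-0.1384, -0.6242, -0.7957)
q' = (0.7311, 0.0177, -0.0247, 0.6816)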